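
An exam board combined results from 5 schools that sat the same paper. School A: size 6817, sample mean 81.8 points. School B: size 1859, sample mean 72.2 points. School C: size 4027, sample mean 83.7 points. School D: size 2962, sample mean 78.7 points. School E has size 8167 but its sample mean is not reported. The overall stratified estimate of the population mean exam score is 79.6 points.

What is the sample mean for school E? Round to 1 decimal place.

N = 6817 + 1859 + 4027 + 2962 + 8167 = 23832.
Overall total = μ·N = 79.6·23832 = 1897027.2.
Subtract the known strata: 6817·81.8 + 1859·72.2 + 4027·83.7 + 2962·78.7 = 1262019.7.
Remaining total for school E: 1897027.2 − 1262019.7 = 635007.5.
Divide by its size: 635007.5 / 8167 = 77.753... → 77.8.

77.8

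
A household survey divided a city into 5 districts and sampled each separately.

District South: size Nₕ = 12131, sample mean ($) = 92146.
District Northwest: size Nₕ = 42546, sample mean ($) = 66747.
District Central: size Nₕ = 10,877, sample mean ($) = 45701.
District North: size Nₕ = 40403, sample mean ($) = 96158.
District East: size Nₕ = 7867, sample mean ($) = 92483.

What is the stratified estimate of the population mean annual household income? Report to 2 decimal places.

N = 12131 + 42546 + 10877 + 40403 + 7867 = 113824.
The stratified mean weights each stratum mean by its population share Nₕ/N.
Σ Nₕx̄ₕ = 12131·92146 + 42546·66747 + 10877·45701 + 40403·96158 + 7867·92483 = 1117823126 + 2839817862 + 497089777 + 3885071674 + 727563761 = 9067366200.
Divide by N: 9067366200 / 113824 = 79661.2858... → 79661.29.

79661.29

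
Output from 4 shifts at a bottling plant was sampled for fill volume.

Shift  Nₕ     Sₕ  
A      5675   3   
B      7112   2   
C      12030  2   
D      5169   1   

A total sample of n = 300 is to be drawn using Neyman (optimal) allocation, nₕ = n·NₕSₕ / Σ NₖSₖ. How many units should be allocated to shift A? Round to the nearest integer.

A: NₕSₕ = 5675·3 = 17025
B: NₕSₕ = 7112·2 = 14224
C: NₕSₕ = 12030·2 = 24060
D: NₕSₕ = 5169·1 = 5169
Σ NₕSₕ = 60478.
n_A = 300·17025/60478 = 84.452... → 84.

84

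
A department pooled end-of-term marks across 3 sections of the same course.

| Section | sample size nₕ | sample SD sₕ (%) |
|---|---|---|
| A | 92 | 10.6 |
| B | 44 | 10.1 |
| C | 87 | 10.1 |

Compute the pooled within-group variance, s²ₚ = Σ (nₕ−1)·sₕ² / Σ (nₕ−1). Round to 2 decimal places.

106.29

Degrees of freedom: 91 + 43 + 86 = 220.
Σ(nₕ−1)sₕ² = 91·112.36 + 43·102.01 + 86·102.01 = 23384.05.
s²ₚ = 23384.05 / 220 = 106.2911... → 106.29.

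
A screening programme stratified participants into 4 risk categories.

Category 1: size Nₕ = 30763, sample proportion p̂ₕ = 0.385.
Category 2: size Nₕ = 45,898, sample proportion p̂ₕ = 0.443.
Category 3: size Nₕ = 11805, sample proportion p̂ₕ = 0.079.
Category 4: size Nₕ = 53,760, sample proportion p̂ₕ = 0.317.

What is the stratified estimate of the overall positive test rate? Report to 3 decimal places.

0.353

Wₕ = Nₕ/N with N = 142226: 0.2163, 0.3227, 0.0830, 0.3780.
p̂_st = 0.2163·0.385 + 0.3227·0.443 + 0.0830·0.079 + 0.3780·0.317 ≈ 0.35262... → 0.353.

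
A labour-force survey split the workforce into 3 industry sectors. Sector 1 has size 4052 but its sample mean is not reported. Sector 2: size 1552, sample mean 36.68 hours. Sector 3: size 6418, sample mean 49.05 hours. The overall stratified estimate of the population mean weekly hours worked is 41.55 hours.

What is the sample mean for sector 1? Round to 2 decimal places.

31.54

N = 4052 + 1552 + 6418 = 12022.
Overall total = μ·N = 41.55·12022 = 499514.1.
Subtract the known strata: 1552·36.68 + 6418·49.05 = 371730.26.
Remaining total for sector 1: 499514.1 − 371730.26 = 127783.84.
Divide by its size: 127783.84 / 4052 = 31.5360... → 31.54.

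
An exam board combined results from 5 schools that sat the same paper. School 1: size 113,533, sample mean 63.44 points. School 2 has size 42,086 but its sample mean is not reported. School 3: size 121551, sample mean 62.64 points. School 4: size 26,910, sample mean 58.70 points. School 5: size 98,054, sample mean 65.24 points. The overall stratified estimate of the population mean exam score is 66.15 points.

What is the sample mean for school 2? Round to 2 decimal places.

N = 113533 + 42086 + 121551 + 26910 + 98054 = 402134.
Overall total = μ·N = 66.15·402134 = 26601164.1.
Subtract the known strata: 113533·63.44 + 121551·62.64 + 26910·58.70 + 98054·65.24 = 22793148.12.
Remaining total for school 2: 26601164.1 − 22793148.12 = 3808015.98.
Divide by its size: 3808015.98 / 42086 = 90.4818... → 90.48.

90.48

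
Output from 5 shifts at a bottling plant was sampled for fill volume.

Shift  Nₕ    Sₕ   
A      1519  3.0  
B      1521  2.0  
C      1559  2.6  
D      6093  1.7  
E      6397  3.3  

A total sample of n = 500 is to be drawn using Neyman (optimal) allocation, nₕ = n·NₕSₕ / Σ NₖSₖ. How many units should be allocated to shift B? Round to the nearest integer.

A: NₕSₕ = 1519·3.0 = 4557
B: NₕSₕ = 1521·2.0 = 3042
C: NₕSₕ = 1559·2.6 = 4053.4
D: NₕSₕ = 6093·1.7 = 10358.1
E: NₕSₕ = 6397·3.3 = 21110.1
Σ NₕSₕ = 43120.6.
n_B = 500·3042/43120.6 = 35.273... → 35.

35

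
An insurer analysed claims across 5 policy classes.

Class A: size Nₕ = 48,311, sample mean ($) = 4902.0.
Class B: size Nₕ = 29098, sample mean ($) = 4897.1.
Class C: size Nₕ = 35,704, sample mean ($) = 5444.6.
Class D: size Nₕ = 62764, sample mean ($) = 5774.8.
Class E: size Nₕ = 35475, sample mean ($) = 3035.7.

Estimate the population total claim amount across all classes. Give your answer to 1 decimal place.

1043851340.9

A: 48311·4902.0 = 236820522
B: 29098·4897.1 = 142495815.8
C: 35704·5444.6 = 194393998.4
D: 62764·5774.8 = 362449547.2
E: 35475·3035.7 = 107691457.5
τ̂ = Σ Nₕx̄ₕ = 1043851340.9.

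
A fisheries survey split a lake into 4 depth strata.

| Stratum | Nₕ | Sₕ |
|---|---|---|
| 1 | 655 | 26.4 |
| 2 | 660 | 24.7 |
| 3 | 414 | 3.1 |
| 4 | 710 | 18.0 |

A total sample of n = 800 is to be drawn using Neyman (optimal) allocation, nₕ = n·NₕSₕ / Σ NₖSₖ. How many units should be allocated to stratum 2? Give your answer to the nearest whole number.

274

Σ NₕSₕ = 655·26.4 + 660·24.7 + 414·3.1 + 710·18.0 = 47657.4.
Share for 2: 16302/47657.4 = 0.34207.
n_2 = 800 × 0.34207 = 273.653... → 274.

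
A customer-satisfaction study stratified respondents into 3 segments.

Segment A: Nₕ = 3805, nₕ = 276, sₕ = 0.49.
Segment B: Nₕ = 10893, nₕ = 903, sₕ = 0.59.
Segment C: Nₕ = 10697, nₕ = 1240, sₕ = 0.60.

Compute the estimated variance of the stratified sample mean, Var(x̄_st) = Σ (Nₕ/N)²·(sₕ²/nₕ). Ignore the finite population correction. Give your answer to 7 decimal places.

N = 25395; Wₕ = Nₕ/N.
segment A: (3805/25395)²·0.49²/276 = 0.0000195297
segment B: (10893/25395)²·0.59²/903 = 0.0000709275
segment C: (10697/25395)²·0.60²/1240 = 0.0000515120
Sum = 0.0001419692 → 0.0001420.

0.0001420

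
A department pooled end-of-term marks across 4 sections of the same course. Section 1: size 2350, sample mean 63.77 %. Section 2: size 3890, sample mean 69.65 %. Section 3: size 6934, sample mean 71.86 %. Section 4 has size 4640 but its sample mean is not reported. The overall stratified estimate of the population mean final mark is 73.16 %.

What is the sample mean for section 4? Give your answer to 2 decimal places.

82.80

Σ Nₕx̄ₕ = N·μ, so 4640·x̄_4 = 17814·73.16 − (2350·63.77 + 3890·69.65 + 6934·71.86).
= 1303272.24 − 919075.24 = 384197.
x̄_4 = 384197 / 4640 = 82.8011... → 82.80.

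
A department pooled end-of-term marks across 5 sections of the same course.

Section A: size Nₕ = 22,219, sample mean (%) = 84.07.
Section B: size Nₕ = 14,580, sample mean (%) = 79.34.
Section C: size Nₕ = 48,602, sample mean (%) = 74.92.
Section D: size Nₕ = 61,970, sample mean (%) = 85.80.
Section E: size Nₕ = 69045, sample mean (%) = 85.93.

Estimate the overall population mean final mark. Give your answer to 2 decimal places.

82.79

x̄_st = (Σ Nₕx̄ₕ) / (Σ Nₕ) = (22219·84.07 + 14580·79.34 + 48602·74.92 + 61970·85.80 + 69045·85.93) / 216416
= 17916053.22 / 216416 = 82.7853... → 82.79.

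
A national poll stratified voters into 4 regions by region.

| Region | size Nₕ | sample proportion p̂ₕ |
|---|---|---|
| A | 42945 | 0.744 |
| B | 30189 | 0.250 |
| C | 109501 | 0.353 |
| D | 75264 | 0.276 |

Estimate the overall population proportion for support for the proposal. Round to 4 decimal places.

Wₕ = Nₕ/N with N = 257899: 0.1665, 0.1171, 0.4246, 0.2918.
p̂_st = 0.1665·0.744 + 0.1171·0.250 + 0.4246·0.353 + 0.2918·0.276 ≈ 0.383581... → 0.3836.

0.3836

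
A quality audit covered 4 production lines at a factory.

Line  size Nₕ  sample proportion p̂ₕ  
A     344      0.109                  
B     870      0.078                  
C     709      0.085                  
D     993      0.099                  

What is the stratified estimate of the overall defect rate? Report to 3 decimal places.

Wₕ = Nₕ/N with N = 2916: 0.1180, 0.2984, 0.2431, 0.3405.
p̂_st = 0.1180·0.109 + 0.2984·0.078 + 0.2431·0.085 + 0.3405·0.099 ≈ 0.09051... → 0.091.

0.091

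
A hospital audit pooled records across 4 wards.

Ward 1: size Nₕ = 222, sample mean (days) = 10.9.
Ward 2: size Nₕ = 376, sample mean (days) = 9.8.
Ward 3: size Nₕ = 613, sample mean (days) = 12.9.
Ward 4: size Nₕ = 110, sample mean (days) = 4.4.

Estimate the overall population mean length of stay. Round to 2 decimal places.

N = 222 + 376 + 613 + 110 = 1321.
The stratified mean weights each stratum mean by its population share Nₕ/N.
Σ Nₕx̄ₕ = 222·10.9 + 376·9.8 + 613·12.9 + 110·4.4 = 2419.8 + 3684.8 + 7907.7 + 484 = 14496.3.
Divide by N: 14496.3 / 1321 = 10.9737... → 10.97.

10.97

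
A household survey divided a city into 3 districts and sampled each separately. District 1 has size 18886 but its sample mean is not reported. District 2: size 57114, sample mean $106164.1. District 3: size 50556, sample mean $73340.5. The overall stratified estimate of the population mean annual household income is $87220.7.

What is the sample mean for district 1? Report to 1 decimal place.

67089.1

N = 18886 + 57114 + 50556 = 126556.
Overall total = μ·N = 87220.7·126556 = 11038302909.2.
Subtract the known strata: 57114·106164.1 + 50556·73340.5 = 9771258725.4.
Remaining total for district 1: 11038302909.2 − 9771258725.4 = 1267044183.8.
Divide by its size: 1267044183.8 / 18886 = 67089.070... → 67089.1.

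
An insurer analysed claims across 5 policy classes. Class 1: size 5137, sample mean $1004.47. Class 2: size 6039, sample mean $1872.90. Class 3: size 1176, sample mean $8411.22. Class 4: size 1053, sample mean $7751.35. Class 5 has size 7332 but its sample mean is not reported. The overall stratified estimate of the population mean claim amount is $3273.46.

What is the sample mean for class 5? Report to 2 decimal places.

N = 5137 + 6039 + 1176 + 1053 + 7332 = 20737.
Overall total = μ·N = 3273.46·20737 = 67881740.02.
Subtract the known strata: 5137·1004.47 + 6039·1872.90 + 1176·8411.22 + 1053·7751.35 = 34524171.76.
Remaining total for class 5: 67881740.02 − 34524171.76 = 33357568.26.
Divide by its size: 33357568.26 / 7332 = 4549.5865... → 4549.59.

4549.59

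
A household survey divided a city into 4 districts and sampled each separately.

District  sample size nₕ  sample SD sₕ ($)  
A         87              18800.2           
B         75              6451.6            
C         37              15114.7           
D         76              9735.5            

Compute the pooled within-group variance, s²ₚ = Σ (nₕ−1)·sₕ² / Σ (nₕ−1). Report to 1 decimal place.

180108656.5

Degrees of freedom: 86 + 74 + 36 + 75 = 271.
Σ(nₕ−1)sₕ² = 86·353447520.04 + 74·41623142.56 + 36·228454156.09 + 75·94779960.25 = 48809445910.87.
s²ₚ = 48809445910.87 / 271 = 180108656.498... → 180108656.5.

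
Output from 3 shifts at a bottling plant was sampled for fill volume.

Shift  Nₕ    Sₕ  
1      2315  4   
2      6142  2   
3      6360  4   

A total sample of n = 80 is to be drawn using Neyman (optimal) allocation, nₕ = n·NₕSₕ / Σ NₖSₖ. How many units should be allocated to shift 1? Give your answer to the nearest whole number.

1: NₕSₕ = 2315·4 = 9260
2: NₕSₕ = 6142·2 = 12284
3: NₕSₕ = 6360·4 = 25440
Σ NₕSₕ = 46984.
n_1 = 80·9260/46984 = 15.767... → 16.

16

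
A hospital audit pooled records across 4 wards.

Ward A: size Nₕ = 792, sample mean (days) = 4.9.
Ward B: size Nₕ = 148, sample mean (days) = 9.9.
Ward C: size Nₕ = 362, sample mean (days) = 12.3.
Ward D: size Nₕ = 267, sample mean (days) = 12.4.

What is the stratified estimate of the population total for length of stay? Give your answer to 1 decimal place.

13109.4

A: 792·4.9 = 3880.8
B: 148·9.9 = 1465.2
C: 362·12.3 = 4452.6
D: 267·12.4 = 3310.8
τ̂ = Σ Nₕx̄ₕ = 13109.4.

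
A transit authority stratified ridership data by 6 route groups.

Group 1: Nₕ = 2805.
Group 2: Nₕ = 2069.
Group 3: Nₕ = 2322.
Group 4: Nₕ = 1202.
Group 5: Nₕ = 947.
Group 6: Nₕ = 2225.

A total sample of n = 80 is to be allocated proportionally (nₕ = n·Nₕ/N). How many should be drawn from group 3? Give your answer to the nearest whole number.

16

Share of group 3 = 2322/11570 = 0.20069.
Allocate 80 × 0.20069 = 16.055... → 16.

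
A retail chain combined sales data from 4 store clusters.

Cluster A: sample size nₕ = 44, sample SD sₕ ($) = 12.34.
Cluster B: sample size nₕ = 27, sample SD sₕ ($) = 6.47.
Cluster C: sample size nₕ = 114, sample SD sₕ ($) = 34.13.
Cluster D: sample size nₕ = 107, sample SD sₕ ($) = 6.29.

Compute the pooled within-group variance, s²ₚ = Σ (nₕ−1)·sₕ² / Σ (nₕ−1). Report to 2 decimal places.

498.12

Degrees of freedom: 43 + 26 + 113 + 106 = 288.
Σ(nₕ−1)sₕ² = 43·152.2756 + 26·41.8609 + 113·1164.8569 + 106·39.5641 = 143458.8585.
s²ₚ = 143458.8585 / 288 = 498.1210... → 498.12.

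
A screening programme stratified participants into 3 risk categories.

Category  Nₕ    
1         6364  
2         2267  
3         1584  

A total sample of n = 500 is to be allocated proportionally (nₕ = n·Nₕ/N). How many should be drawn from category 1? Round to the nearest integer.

312

Share of category 1 = 6364/10215 = 0.62301.
Allocate 500 × 0.62301 = 311.503... → 312.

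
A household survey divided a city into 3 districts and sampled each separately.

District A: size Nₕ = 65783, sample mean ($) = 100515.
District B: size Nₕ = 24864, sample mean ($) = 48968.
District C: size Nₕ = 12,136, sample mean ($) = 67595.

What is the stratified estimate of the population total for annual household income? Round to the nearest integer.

Population total = Σ Nₕ·x̄ₕ (each stratum's size times its mean).
65783·100515 + 24864·48968 + 12136·67595 = 6612178245 + 1217540352 + 820332920 = 8650051517.

8650051517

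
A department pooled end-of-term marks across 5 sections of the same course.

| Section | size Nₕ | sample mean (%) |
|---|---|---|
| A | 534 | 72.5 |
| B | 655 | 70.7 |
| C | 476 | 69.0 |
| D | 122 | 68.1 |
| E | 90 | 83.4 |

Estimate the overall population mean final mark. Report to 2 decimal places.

x̄_st = (Σ Nₕx̄ₕ) / (Σ Nₕ) = (534·72.5 + 655·70.7 + 476·69.0 + 122·68.1 + 90·83.4) / 1877
= 133681.7 / 1877 = 71.2209... → 71.22.

71.22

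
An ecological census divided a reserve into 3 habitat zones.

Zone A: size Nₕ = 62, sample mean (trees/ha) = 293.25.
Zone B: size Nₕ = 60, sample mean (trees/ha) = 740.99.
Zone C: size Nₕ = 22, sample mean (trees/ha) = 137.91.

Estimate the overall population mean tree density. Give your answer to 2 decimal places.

456.08

x̄_st = (Σ Nₕx̄ₕ) / (Σ Nₕ) = (62·293.25 + 60·740.99 + 22·137.91) / 144
= 65674.92 / 144 = 456.0758... → 456.08.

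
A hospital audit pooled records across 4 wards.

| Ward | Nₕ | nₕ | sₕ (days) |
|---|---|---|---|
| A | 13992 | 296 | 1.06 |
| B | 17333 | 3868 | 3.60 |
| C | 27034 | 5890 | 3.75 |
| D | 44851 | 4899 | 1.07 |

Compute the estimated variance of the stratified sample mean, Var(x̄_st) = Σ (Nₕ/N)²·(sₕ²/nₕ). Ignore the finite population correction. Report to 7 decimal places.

N = 103210. Term for each stratum: Wₕ²sₕ²/nₕ.
Var(x̄_st) = 0.0000697648 + 0.0000944980 + 0.0001638039 + 0.0000441327 = 0.0003721994 → 0.0003722.

0.0003722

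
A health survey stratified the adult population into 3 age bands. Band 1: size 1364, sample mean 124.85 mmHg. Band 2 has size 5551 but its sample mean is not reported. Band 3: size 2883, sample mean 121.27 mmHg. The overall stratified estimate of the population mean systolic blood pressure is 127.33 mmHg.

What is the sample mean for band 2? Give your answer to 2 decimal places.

Σ Nₕx̄ₕ = N·μ, so 5551·x̄_2 = 9798·127.33 − (1364·124.85 + 2883·121.27).
= 1247579.34 − 519916.81 = 727662.53.
x̄_2 = 727662.53 / 5551 = 131.0867... → 131.09.

131.09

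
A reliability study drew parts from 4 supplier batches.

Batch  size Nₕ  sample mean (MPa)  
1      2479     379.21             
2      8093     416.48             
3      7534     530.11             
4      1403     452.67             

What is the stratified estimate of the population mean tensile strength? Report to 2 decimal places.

458.23

x̄_st = (Σ Nₕx̄ₕ) / (Σ Nₕ) = (2479·379.21 + 8093·416.48 + 7534·530.11 + 1403·452.67) / 19509
= 8939578.98 / 19509 = 458.2285... → 458.23.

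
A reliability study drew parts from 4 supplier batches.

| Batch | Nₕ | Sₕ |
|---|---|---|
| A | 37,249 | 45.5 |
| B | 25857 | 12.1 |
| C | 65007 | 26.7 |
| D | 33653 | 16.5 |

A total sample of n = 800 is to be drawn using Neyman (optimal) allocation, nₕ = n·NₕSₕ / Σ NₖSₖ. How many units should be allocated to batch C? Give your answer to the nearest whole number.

323

A: NₕSₕ = 37249·45.5 = 1694829.5
B: NₕSₕ = 25857·12.1 = 312869.7
C: NₕSₕ = 65007·26.7 = 1735686.9
D: NₕSₕ = 33653·16.5 = 555274.5
Σ NₕSₕ = 4298660.6.
n_C = 800·1735686.9/4298660.6 = 323.019... → 323.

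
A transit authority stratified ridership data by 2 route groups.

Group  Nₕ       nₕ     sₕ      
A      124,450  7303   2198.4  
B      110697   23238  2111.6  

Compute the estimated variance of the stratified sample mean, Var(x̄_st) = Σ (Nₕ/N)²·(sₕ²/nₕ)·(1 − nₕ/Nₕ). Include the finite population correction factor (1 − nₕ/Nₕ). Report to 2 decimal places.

208.08

N = 235147. Term for each stratum: Wₕ²sₕ²/nₕ·(1−nₕ/Nₕ).
Var(x̄_st) = 174.48549 + 33.59588 = 208.08137 → 208.08.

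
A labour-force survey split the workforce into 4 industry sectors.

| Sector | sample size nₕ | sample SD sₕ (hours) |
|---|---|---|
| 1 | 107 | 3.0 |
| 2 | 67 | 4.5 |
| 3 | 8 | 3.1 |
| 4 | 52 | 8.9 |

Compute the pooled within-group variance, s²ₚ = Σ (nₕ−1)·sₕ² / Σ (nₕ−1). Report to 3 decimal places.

27.815

1: (107−1)·3.0² = 106·9 = 954
2: (67−1)·4.5² = 66·20.25 = 1336.5
3: (8−1)·3.1² = 7·9.61 = 67.27
4: (52−1)·8.9² = 51·79.21 = 4039.71
Numerator = 6397.48; denominator = Σ(nₕ−1) = 230.
s²ₚ = 6397.48/230 = 27.81513... → 27.815.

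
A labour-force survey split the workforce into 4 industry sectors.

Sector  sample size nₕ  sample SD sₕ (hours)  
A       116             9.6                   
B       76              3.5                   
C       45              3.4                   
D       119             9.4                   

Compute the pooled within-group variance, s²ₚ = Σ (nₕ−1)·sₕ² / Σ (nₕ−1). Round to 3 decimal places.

63.785

A: (116−1)·9.6² = 115·92.16 = 10598.4
B: (76−1)·3.5² = 75·12.25 = 918.75
C: (45−1)·3.4² = 44·11.56 = 508.64
D: (119−1)·9.4² = 118·88.36 = 10426.48
Numerator = 22452.27; denominator = Σ(nₕ−1) = 352.
s²ₚ = 22452.27/352 = 63.78486... → 63.785.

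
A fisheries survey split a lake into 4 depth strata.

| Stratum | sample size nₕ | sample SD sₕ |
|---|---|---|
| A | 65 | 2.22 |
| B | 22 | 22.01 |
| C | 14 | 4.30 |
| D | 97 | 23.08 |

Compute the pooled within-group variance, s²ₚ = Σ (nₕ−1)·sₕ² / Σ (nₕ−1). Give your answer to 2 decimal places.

318.90

A: (65−1)·2.22² = 64·4.9284 = 315.4176
B: (22−1)·22.01² = 21·484.4401 = 10173.2421
C: (14−1)·4.30² = 13·18.49 = 240.37
D: (97−1)·23.08² = 96·532.6864 = 51137.8944
Numerator = 61866.9241; denominator = Σ(nₕ−1) = 194.
s²ₚ = 61866.9241/194 = 318.9017... → 318.90.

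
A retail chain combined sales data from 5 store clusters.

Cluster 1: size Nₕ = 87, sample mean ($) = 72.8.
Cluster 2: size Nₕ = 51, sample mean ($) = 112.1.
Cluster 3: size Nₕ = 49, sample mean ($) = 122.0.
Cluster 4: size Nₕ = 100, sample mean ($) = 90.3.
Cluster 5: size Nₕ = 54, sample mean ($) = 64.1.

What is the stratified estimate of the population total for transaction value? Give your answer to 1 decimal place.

30520.1

Estimate total by summing Nₕ·x̄ₕ over strata.
87·72.8 + 51·112.1 + 49·122.0 + 100·90.3 + 54·64.1 = 6333.6 + 5717.1 + 5978 + 9030 + 3461.4 = 30520.1.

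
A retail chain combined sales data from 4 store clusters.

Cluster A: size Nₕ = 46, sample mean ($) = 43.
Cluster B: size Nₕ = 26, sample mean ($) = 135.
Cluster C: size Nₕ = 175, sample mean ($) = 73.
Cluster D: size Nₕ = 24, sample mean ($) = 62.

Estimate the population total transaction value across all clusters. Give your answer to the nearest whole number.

A: 46·43 = 1978
B: 26·135 = 3510
C: 175·73 = 12775
D: 24·62 = 1488
τ̂ = Σ Nₕx̄ₕ = 19751.

19751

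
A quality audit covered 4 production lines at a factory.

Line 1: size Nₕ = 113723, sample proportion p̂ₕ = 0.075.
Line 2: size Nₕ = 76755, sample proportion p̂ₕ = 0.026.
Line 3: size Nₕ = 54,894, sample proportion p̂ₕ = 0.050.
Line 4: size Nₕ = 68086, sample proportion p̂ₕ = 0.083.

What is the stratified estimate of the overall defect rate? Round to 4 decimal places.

0.0604

Wₕ = Nₕ/N with N = 313458: 0.3628, 0.2449, 0.1751, 0.2172.
p̂_st = 0.3628·0.075 + 0.2449·0.026 + 0.1751·0.050 + 0.2172·0.083 ≈ 0.060361... → 0.0604.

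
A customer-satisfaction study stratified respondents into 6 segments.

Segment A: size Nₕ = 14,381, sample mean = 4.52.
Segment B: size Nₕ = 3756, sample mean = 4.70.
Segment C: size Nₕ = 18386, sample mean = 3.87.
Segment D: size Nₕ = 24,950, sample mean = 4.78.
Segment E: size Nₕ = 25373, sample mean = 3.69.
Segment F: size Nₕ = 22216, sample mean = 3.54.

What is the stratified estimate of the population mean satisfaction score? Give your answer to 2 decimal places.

x̄_st = (Σ Nₕx̄ₕ) / (Σ Nₕ) = (14381·4.52 + 3756·4.70 + 18386·3.87 + 24950·4.78 + 25373·3.69 + 22216·3.54) / 109062
= 445341.15 / 109062 = 4.0834... → 4.08.

4.08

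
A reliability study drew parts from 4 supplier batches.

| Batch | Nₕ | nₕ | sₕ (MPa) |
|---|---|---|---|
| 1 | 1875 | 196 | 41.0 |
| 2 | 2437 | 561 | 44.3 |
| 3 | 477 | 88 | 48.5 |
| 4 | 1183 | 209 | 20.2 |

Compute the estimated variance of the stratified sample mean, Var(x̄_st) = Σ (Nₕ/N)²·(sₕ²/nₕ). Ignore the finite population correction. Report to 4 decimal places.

N = 5972; Wₕ = Nₕ/N.
batch 1: (1875/5972)²·41.0²/196 = 0.8454240
batch 2: (2437/5972)²·44.3²/561 = 0.5825270
batch 3: (477/5972)²·48.5²/88 = 0.1705289
batch 4: (1183/5972)²·20.2²/209 = 0.0766102
Sum = 1.6750901 → 1.6751.

1.6751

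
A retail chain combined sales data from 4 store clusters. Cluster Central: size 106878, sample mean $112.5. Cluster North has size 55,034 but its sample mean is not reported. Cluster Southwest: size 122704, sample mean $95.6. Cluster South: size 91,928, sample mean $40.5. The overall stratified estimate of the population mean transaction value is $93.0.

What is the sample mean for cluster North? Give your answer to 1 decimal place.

N = 106878 + 55034 + 122704 + 91928 = 376544.
Overall total = μ·N = 93.0·376544 = 35018592.
Subtract the known strata: 106878·112.5 + 122704·95.6 + 91928·40.5 = 27477361.4.
Remaining total for cluster North: 35018592 − 27477361.4 = 7541230.6.
Divide by its size: 7541230.6 / 55034 = 137.029... → 137.0.

137.0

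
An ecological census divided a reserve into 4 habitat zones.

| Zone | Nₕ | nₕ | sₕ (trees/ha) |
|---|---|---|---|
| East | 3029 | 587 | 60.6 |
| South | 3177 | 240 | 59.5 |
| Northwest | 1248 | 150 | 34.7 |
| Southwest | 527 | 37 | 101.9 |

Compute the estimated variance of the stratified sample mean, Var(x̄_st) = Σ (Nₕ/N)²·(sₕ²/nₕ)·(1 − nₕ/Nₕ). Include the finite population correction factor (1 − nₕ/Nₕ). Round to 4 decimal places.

N = 7981; Wₕ = Nₕ/N.
zone East: (3029/7981)²·60.6²/587·(1 − 587/3029) = 0.7265031
zone South: (3177/7981)²·59.5²/240·(1 − 240/3177) = 2.1608729
zone Northwest: (1248/7981)²·34.7²/150·(1 − 150/1248) = 0.1726911
zone Southwest: (527/7981)²·101.9²/37·(1 − 37/527) = 1.1377287
Sum = 4.1977958 → 4.1978.

4.1978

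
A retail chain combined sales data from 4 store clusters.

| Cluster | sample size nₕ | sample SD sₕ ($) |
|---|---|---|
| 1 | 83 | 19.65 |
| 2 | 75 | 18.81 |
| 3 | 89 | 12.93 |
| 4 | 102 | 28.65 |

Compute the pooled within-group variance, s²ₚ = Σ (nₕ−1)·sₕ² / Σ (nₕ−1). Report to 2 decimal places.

450.61

Degrees of freedom: 82 + 74 + 88 + 101 = 345.
Σ(nₕ−1)sₕ² = 82·386.1225 + 74·353.8161 + 88·167.1849 + 101·820.8225 = 155459.7801.
s²ₚ = 155459.7801 / 345 = 450.6081... → 450.61.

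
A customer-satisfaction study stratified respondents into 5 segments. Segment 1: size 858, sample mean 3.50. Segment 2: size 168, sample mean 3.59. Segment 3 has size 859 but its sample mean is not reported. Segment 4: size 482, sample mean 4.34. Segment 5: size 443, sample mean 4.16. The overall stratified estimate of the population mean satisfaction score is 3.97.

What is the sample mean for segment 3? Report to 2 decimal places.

N = 858 + 168 + 859 + 482 + 443 = 2810.
Overall total = μ·N = 3.97·2810 = 11155.7.
Subtract the known strata: 858·3.50 + 168·3.59 + 482·4.34 + 443·4.16 = 7540.88.
Remaining total for segment 3: 11155.7 − 7540.88 = 3614.82.
Divide by its size: 3614.82 / 859 = 4.2082... → 4.21.

4.21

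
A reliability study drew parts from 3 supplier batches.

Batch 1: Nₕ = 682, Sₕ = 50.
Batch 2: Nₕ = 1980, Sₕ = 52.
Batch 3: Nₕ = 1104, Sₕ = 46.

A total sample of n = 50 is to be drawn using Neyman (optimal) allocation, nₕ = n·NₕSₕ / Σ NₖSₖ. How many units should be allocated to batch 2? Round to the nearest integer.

1: NₕSₕ = 682·50 = 34100
2: NₕSₕ = 1980·52 = 102960
3: NₕSₕ = 1104·46 = 50784
Σ NₕSₕ = 187844.
n_2 = 50·102960/187844 = 27.406... → 27.

27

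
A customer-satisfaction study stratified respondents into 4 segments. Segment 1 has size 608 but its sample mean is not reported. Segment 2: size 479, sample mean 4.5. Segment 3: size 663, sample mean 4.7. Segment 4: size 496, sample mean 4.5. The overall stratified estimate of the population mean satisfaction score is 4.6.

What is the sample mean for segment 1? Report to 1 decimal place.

Σ Nₕx̄ₕ = N·μ, so 608·x̄_1 = 2246·4.6 − (479·4.5 + 663·4.7 + 496·4.5).
= 10331.6 − 7503.6 = 2828.
x̄_1 = 2828 / 608 = 4.651... → 4.7.

4.7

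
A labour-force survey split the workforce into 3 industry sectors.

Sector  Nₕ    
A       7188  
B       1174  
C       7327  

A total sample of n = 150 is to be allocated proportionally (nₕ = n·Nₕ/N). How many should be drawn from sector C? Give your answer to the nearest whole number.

70

Share of sector C = 7327/15689 = 0.46702.
Allocate 150 × 0.46702 = 70.052... → 70.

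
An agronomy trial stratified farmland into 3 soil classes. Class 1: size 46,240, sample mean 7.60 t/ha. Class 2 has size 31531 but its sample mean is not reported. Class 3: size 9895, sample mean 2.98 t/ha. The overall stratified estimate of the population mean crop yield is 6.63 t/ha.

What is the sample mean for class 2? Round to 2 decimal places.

6.35

Σ Nₕx̄ₕ = N·μ, so 31531·x̄_2 = 87666·6.63 − (46240·7.60 + 9895·2.98).
= 581225.58 − 380911.1 = 200314.48.
x̄_2 = 200314.48 / 31531 = 6.3529... → 6.35.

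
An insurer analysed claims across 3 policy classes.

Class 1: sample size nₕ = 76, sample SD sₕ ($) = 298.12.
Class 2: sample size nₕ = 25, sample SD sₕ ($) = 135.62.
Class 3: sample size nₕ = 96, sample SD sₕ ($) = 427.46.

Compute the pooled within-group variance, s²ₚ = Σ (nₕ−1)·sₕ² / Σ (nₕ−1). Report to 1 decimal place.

126111.8

Degrees of freedom: 75 + 24 + 95 = 194.
Σ(nₕ−1)sₕ² = 75·88875.5344 + 24·18392.7844 + 95·182722.0516 = 24465686.8076.
s²ₚ = 24465686.8076 / 194 = 126111.788... → 126111.8.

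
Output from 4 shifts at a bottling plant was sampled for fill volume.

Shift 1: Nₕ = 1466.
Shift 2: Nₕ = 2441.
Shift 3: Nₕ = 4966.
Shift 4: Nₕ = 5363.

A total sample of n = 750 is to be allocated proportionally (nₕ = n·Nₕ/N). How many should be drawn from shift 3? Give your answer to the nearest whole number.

262

Share of shift 3 = 4966/14236 = 0.34883.
Allocate 750 × 0.34883 = 261.625... → 262.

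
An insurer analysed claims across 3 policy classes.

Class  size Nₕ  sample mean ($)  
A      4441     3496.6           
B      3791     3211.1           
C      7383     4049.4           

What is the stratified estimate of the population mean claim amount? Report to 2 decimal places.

3688.66

N = 15615; weights Wₕ = Nₕ/N = (0.2844, 0.2428, 0.4728).
x̄_st = Σ Wₕ·x̄ₕ = 0.2844·3496.6 + 0.2428·3211.1 + 0.4728·4049.4 ≈ 3688.6584...
→ 3688.66.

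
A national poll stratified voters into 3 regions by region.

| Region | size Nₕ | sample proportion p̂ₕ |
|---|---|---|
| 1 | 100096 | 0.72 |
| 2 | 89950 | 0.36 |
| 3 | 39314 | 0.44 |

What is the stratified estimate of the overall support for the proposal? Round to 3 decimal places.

N = 100096 + 89950 + 39314 = 229360.
Overall proportion = Σ (Nₕ/N)·p̂ₕ.
Σ Nₕp̂ₕ = 72069.12 + 32382 + 17298.16 = 121749.28.
121749.28 / 229360 = 0.53082... → 0.531.

0.531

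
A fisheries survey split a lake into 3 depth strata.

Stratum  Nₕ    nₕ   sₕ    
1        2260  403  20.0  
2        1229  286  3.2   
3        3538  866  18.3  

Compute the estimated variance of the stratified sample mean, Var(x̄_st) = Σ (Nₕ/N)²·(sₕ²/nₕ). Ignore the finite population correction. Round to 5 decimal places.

N = 7027; Wₕ = Nₕ/N.
stratum 1: (2260/7027)²·20.0²/403 = 0.10266725
stratum 2: (1229/7027)²·3.2²/286 = 0.00109521
stratum 3: (3538/7027)²·18.3²/866 = 0.09803023
Sum = 0.20179269 → 0.20179.

0.20179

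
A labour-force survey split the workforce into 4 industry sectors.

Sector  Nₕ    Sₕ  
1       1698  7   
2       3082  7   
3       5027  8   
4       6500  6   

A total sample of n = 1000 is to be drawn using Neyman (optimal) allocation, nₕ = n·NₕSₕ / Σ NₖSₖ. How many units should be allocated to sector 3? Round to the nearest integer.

1: NₕSₕ = 1698·7 = 11886
2: NₕSₕ = 3082·7 = 21574
3: NₕSₕ = 5027·8 = 40216
4: NₕSₕ = 6500·6 = 39000
Σ NₕSₕ = 112676.
n_3 = 1000·40216/112676 = 356.917... → 357.

357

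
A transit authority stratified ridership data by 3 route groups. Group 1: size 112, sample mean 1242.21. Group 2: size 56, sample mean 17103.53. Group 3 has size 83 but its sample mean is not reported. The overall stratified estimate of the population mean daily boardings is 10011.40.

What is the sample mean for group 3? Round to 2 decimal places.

17059.47

Σ Nₕx̄ₕ = N·μ, so 83·x̄_3 = 251·10011.40 − (112·1242.21 + 56·17103.53).
= 2512861.4 − 1096925.2 = 1415936.2.
x̄_3 = 1415936.2 / 83 = 17059.4723... → 17059.47.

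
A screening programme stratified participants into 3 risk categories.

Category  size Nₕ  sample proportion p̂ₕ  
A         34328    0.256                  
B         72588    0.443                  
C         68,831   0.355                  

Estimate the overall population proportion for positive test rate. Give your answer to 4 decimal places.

Wₕ = Nₕ/N with N = 175747: 0.1953, 0.4130, 0.3916.
p̂_st = 0.1953·0.256 + 0.4130·0.443 + 0.3916·0.355 ≈ 0.372009... → 0.3720.

0.3720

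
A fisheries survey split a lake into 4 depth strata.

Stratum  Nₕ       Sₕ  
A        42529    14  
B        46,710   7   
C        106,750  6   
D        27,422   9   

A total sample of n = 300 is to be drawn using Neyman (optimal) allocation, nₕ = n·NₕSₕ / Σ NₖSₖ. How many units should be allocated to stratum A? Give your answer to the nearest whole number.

99

A: NₕSₕ = 42529·14 = 595406
B: NₕSₕ = 46710·7 = 326970
C: NₕSₕ = 106750·6 = 640500
D: NₕSₕ = 27422·9 = 246798
Σ NₕSₕ = 1809674.
n_A = 300·595406/1809674 = 98.704... → 99.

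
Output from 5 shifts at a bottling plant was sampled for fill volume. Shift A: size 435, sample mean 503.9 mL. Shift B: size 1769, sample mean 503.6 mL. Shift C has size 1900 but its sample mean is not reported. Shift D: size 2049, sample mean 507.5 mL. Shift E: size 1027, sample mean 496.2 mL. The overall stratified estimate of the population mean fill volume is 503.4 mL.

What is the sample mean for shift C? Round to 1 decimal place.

502.6

Σ Nₕx̄ₕ = N·μ, so 1900·x̄_C = 7180·503.4 − (435·503.9 + 1769·503.6 + 2049·507.5 + 1027·496.2).
= 3614412 − 2659529.8 = 954882.2.
x̄_C = 954882.2 / 1900 = 502.570... → 502.6.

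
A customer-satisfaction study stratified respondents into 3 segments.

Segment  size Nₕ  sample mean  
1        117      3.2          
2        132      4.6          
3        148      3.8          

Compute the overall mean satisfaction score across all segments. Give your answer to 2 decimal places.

x̄_st = (Σ Nₕx̄ₕ) / (Σ Nₕ) = (117·3.2 + 132·4.6 + 148·3.8) / 397
= 1544 / 397 = 3.8892... → 3.89.

3.89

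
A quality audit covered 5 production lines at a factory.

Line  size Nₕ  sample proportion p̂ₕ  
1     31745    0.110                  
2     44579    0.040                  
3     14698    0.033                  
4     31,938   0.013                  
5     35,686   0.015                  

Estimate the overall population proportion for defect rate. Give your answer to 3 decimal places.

0.042

N = 31745 + 44579 + 14698 + 31938 + 35686 = 158646.
Overall proportion = Σ (Nₕ/N)·p̂ₕ.
Σ Nₕp̂ₕ = 3491.95 + 1783.16 + 485.034 + 415.194 + 535.29 = 6710.628.
6710.628 / 158646 = 0.04230... → 0.042.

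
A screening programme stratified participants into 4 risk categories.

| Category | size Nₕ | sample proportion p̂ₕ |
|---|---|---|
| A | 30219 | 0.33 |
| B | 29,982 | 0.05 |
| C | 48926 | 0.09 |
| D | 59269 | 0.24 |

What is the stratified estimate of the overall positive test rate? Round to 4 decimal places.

0.1787

Wₕ = Nₕ/N with N = 168396: 0.1795, 0.1780, 0.2905, 0.3520.
p̂_st = 0.1795·0.33 + 0.1780·0.05 + 0.2905·0.09 + 0.3520·0.24 ≈ 0.178741... → 0.1787.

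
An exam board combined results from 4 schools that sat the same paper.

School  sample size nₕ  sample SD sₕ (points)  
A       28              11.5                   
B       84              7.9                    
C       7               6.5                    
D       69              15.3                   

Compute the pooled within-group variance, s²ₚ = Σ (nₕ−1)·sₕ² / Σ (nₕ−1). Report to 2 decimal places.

Degrees of freedom: 27 + 83 + 6 + 68 = 184.
Σ(nₕ−1)sₕ² = 27·132.25 + 83·62.41 + 6·42.25 + 68·234.09 = 24922.4.
s²ₚ = 24922.4 / 184 = 135.4478... → 135.45.

135.45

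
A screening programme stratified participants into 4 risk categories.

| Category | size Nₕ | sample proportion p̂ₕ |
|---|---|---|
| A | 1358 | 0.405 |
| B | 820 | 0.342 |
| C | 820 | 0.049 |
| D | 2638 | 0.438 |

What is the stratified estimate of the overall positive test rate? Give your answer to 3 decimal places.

0.359

N = 1358 + 820 + 820 + 2638 = 5636.
Overall proportion = Σ (Nₕ/N)·p̂ₕ.
Σ Nₕp̂ₕ = 549.99 + 280.44 + 40.18 + 1155.444 = 2026.054.
2026.054 / 5636 = 0.35948... → 0.359.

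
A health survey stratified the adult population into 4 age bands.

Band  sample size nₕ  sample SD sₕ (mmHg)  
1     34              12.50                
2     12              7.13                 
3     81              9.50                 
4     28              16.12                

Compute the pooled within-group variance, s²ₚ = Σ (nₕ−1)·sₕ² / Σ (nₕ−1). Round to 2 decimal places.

132.13

Degrees of freedom: 33 + 11 + 80 + 27 = 151.
Σ(nₕ−1)sₕ² = 33·156.25 + 11·50.8369 + 80·90.25 + 27·259.8544 = 19951.5247.
s²ₚ = 19951.5247 / 151 = 132.1293... → 132.13.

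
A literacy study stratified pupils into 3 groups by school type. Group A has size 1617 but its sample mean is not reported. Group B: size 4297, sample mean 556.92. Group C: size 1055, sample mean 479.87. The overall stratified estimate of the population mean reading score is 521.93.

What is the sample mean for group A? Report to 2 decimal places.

Σ Nₕx̄ₕ = N·μ, so 1617·x̄_A = 6969·521.93 − (4297·556.92 + 1055·479.87).
= 3637330.17 − 2899348.09 = 737982.08.
x̄_A = 737982.08 / 1617 = 456.3897... → 456.39.

456.39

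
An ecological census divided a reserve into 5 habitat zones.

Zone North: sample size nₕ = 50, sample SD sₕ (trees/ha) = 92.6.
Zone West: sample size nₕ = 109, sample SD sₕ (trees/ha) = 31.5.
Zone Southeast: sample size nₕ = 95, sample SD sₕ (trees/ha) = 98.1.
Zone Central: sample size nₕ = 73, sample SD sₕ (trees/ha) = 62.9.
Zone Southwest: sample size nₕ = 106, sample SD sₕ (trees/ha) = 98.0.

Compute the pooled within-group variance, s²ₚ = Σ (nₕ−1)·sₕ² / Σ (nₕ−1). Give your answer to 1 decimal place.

6367.4

Degrees of freedom: 49 + 108 + 94 + 72 + 105 = 428.
Σ(nₕ−1)sₕ² = 49·8574.76 + 108·992.25 + 94·9623.61 + 72·3956.41 + 105·9604 = 2725227.1.
s²ₚ = 2725227.1 / 428 = 6367.353... → 6367.4.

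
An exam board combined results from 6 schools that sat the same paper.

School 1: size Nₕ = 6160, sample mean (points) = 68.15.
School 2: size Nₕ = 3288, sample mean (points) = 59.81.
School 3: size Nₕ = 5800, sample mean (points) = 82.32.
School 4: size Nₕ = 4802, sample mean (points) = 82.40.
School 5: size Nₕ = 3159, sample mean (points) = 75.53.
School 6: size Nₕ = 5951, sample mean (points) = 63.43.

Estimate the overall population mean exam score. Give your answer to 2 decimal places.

N = 6160 + 3288 + 5800 + 4802 + 3159 + 5951 = 29160.
Weight each subgroup mean by Nₕ/N and sum.
Σ Nₕx̄ₕ = 6160·68.15 + 3288·59.81 + 5800·82.32 + 4802·82.40 + 3159·75.53 + 5951·63.43 = 419804 + 196655.28 + 477456 + 395684.8 + 238599.27 + 377471.93 = 2105671.28.
Divide by N: 2105671.28 / 29160 = 72.2109... → 72.21.

72.21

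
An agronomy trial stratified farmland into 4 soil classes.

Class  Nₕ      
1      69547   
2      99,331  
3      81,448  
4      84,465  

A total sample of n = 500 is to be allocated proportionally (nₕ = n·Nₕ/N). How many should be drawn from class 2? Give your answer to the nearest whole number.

N = 69547 + 99331 + 81448 + 84465 = 334791.
n_2 = 500·99331/334791 = 148.348... → 148.

148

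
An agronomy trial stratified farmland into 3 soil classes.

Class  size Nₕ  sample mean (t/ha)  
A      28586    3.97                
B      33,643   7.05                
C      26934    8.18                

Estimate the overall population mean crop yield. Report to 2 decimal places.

6.40

N = 89163; weights Wₕ = Nₕ/N = (0.3206, 0.3773, 0.3021).
x̄_st = Σ Wₕ·x̄ₕ = 0.3206·3.97 + 0.3773·7.05 + 0.3021·8.18 ≈ 6.4039...
→ 6.40.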